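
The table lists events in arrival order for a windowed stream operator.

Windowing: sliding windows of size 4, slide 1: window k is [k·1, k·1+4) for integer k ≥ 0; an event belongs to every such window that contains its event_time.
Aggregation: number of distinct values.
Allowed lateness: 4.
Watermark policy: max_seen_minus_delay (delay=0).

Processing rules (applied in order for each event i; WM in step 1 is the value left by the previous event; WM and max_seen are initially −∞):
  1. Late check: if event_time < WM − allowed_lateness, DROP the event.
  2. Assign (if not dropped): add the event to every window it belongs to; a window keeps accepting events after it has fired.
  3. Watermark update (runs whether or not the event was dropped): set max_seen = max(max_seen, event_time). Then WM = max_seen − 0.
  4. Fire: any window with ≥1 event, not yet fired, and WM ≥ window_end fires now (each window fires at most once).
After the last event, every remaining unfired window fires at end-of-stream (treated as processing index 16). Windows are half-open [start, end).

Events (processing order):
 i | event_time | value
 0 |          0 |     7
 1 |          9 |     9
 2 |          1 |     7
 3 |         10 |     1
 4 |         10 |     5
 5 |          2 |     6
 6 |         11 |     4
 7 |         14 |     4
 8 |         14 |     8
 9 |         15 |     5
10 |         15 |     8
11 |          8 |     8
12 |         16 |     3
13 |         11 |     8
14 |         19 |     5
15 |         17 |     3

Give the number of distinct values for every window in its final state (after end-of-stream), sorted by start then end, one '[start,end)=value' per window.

[0,4)=1 [6,10)=1 [7,11)=3 [8,12)=4 [9,13)=4 [10,14)=3 [11,15)=2 [12,16)=3 [13,17)=4 [14,18)=4 [15,19)=3 [16,20)=2 [17,21)=2 [18,22)=1 [19,23)=1

i=0 t=0 v=7: → [0,4); WM=0
i=1 t=9 v=9: → [9,13),[8,12),[7,11),[6,10); WM=9; [0,4) fires=1
i=2 t=1 v=7: DROP (t<9-4); WM=9
i=3 t=10 v=1: → [10,14),[9,13),[8,12),[7,11); WM=10; [6,10) fires=1
i=4 t=10 v=5: → [10,14),[9,13),[8,12),[7,11); WM=10
i=5 t=2 v=6: DROP (t<10-4); WM=10
i=6 t=11 v=4: → [11,15),[10,14),[9,13),[8,12); WM=11; [7,11) fires=3
i=7 t=14 v=4: → [14,18),[13,17),[12,16),[11,15); WM=14; [8,12) fires=4 [9,13) fires=4 [10,14) fires=3
i=8 t=14 v=8: → [14,18),[13,17),[12,16),[11,15); WM=14
i=9 t=15 v=5: → [15,19),[14,18),[13,17),[12,16); WM=15; [11,15) fires=2
i=10 t=15 v=8: → [15,19),[14,18),[13,17),[12,16); WM=15
i=11 t=8 v=8: DROP (t<15-4); WM=15
i=12 t=16 v=3: → [16,20),[15,19),[14,18),[13,17); WM=16; [12,16) fires=3
i=13 t=11 v=8: DROP (t<16-4); WM=16
i=14 t=19 v=5: → [19,23),[18,22),[17,21),[16,20); WM=19; [13,17) fires=4 [14,18) fires=4 [15,19) fires=3
i=15 t=17 v=3: → [17,21),[16,20),[15,19),[14,18); WM=19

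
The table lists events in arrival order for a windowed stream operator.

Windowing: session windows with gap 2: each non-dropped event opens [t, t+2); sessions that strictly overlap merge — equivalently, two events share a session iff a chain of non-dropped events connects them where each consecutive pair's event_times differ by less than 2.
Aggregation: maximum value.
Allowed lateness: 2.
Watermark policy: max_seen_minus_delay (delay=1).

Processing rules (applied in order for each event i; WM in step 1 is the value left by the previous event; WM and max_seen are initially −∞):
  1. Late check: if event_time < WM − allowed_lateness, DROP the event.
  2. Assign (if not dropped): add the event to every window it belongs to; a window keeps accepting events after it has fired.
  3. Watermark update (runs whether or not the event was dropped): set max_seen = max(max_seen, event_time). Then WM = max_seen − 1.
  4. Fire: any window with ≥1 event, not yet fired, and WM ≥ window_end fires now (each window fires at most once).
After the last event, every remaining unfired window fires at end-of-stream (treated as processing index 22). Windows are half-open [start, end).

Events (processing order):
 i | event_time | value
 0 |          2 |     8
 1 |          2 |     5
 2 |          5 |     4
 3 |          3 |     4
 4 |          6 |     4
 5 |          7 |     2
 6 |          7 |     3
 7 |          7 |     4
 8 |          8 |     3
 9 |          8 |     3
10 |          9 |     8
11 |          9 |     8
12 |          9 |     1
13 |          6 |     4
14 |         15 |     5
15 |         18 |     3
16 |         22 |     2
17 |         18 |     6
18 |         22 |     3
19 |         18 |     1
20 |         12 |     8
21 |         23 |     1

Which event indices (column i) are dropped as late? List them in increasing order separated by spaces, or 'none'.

17 19 20

i=0 t=2 v=8: → [2,4); WM=1
i=1 t=2 v=5: → [2,4); WM=1
i=2 t=5 v=4: → [5,7); WM=4
i=3 t=3 v=4: → [2,5); WM=4
i=4 t=6 v=4: → [5,8); WM=5
i=5 t=7 v=2: → [5,9); WM=6
i=6 t=7 v=3: → [5,9); WM=6
i=7 t=7 v=4: → [5,9); WM=6
i=8 t=8 v=3: → [5,10); WM=7
i=9 t=8 v=3: → [5,10); WM=7
i=10 t=9 v=8: → [5,11); WM=8
i=11 t=9 v=8: → [5,11); WM=8
i=12 t=9 v=1: → [5,11); WM=8
i=13 t=6 v=4: → [5,11); WM=8
i=14 t=15 v=5: → [15,17); WM=14
i=15 t=18 v=3: → [18,20); WM=17
i=16 t=22 v=2: → [22,24); WM=21
i=17 t=18 v=6: DROP (t<21-2); WM=21
i=18 t=22 v=3: → [22,24); WM=21
i=19 t=18 v=1: DROP (t<21-2); WM=21
i=20 t=12 v=8: DROP (t<21-2); WM=21
i=21 t=23 v=1: → [22,25); WM=22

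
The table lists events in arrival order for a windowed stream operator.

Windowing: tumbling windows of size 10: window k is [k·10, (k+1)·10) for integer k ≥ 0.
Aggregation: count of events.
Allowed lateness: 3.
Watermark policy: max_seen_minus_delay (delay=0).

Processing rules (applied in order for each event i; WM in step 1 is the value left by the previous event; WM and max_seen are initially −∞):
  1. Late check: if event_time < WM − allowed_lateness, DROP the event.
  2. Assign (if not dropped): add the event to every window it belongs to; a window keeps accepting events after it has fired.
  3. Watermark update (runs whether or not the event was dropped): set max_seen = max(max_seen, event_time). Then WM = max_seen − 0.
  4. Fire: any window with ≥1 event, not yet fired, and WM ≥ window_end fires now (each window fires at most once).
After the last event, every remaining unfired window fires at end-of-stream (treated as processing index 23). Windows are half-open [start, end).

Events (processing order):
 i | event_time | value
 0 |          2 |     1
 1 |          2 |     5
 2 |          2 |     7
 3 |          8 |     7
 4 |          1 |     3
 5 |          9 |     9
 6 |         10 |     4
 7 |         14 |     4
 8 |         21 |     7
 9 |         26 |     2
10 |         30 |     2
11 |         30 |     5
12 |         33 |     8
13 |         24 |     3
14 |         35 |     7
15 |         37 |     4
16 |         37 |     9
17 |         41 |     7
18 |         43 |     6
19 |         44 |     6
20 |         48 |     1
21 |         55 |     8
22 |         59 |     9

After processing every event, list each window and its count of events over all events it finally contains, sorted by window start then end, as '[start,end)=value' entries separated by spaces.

[0,10)=5 [10,20)=2 [20,30)=2 [30,40)=6 [40,50)=4 [50,60)=2

i=0 t=2 v=1: → [0,10); WM=2
i=1 t=2 v=5: → [0,10); WM=2
i=2 t=2 v=7: → [0,10); WM=2
i=3 t=8 v=7: → [0,10); WM=8
i=4 t=1 v=3: DROP (t<8-3); WM=8
i=5 t=9 v=9: → [0,10); WM=9
i=6 t=10 v=4: → [10,20); WM=10; [0,10) fires=5
i=7 t=14 v=4: → [10,20); WM=14
i=8 t=21 v=7: → [20,30); WM=21; [10,20) fires=2
i=9 t=26 v=2: → [20,30); WM=26
i=10 t=30 v=2: → [30,40); WM=30; [20,30) fires=2
i=11 t=30 v=5: → [30,40); WM=30
i=12 t=33 v=8: → [30,40); WM=33
i=13 t=24 v=3: DROP (t<33-3); WM=33
i=14 t=35 v=7: → [30,40); WM=35
i=15 t=37 v=4: → [30,40); WM=37
i=16 t=37 v=9: → [30,40); WM=37
i=17 t=41 v=7: → [40,50); WM=41; [30,40) fires=6
i=18 t=43 v=6: → [40,50); WM=43
i=19 t=44 v=6: → [40,50); WM=44
i=20 t=48 v=1: → [40,50); WM=48
i=21 t=55 v=8: → [50,60); WM=55; [40,50) fires=4
i=22 t=59 v=9: → [50,60); WM=59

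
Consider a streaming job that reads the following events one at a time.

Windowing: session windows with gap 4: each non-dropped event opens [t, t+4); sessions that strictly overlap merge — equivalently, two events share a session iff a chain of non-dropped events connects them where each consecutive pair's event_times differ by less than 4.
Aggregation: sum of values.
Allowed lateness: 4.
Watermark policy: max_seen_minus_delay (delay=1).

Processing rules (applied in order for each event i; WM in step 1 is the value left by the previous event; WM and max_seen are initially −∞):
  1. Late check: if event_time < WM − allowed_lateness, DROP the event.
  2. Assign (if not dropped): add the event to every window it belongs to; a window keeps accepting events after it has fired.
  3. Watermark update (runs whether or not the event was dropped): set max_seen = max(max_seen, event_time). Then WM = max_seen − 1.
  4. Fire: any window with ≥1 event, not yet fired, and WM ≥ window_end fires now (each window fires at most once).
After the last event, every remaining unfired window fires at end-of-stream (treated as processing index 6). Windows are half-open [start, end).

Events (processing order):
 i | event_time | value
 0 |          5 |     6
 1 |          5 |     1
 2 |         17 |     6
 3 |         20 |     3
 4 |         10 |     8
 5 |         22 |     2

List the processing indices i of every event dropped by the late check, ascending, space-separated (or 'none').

4

i=0 t=5 v=6: → [5,9); WM=4
i=1 t=5 v=1: → [5,9); WM=4
i=2 t=17 v=6: → [17,21); WM=16
i=3 t=20 v=3: → [17,24); WM=19
i=4 t=10 v=8: DROP (t<19-4); WM=19
i=5 t=22 v=2: → [17,26); WM=21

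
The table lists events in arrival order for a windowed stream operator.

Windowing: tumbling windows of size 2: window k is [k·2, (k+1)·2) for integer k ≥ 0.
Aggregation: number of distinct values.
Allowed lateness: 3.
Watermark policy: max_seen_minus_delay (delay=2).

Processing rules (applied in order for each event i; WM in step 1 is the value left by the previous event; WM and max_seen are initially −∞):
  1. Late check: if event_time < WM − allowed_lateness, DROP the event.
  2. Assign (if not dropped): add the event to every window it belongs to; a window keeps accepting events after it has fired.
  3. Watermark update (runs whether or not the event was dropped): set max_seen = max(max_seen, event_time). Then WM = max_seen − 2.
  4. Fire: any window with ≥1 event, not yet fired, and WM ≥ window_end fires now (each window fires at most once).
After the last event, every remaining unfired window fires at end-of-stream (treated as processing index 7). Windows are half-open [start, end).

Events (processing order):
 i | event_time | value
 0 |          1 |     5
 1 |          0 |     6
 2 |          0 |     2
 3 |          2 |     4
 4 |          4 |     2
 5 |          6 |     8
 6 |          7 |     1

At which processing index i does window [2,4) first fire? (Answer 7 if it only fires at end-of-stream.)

i=0 t=1 v=5: → [0,2); WM=-1
i=1 t=0 v=6: → [0,2); WM=-1
i=2 t=0 v=2: → [0,2); WM=-1
i=3 t=2 v=4: → [2,4); WM=0
i=4 t=4 v=2: → [4,6); WM=2; [0,2) fires=3
i=5 t=6 v=8: → [6,8); WM=4; [2,4) fires=1
i=6 t=7 v=1: → [6,8); WM=5

5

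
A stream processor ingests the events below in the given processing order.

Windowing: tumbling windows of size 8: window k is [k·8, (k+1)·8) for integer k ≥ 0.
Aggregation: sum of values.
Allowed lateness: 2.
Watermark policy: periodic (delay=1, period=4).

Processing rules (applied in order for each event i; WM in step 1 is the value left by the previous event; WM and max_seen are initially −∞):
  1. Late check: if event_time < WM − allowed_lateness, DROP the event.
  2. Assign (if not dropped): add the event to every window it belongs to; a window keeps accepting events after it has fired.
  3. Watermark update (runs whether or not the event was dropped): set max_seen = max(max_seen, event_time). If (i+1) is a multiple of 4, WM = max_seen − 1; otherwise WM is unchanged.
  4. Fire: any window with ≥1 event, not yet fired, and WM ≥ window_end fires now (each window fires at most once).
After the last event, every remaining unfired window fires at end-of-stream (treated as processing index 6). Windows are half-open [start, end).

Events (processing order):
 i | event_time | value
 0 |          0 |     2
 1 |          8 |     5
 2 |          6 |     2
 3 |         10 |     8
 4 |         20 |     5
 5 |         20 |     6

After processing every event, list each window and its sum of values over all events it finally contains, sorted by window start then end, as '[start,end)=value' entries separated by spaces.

[0,8)=4 [8,16)=13 [16,24)=11

i=0 t=0 v=2: → [0,8); WM=−∞
i=1 t=8 v=5: → [8,16); WM=−∞
i=2 t=6 v=2: → [0,8); WM=−∞
i=3 t=10 v=8: → [8,16); WM=9; [0,8) fires=4
i=4 t=20 v=5: → [16,24); WM=9
i=5 t=20 v=6: → [16,24); WM=9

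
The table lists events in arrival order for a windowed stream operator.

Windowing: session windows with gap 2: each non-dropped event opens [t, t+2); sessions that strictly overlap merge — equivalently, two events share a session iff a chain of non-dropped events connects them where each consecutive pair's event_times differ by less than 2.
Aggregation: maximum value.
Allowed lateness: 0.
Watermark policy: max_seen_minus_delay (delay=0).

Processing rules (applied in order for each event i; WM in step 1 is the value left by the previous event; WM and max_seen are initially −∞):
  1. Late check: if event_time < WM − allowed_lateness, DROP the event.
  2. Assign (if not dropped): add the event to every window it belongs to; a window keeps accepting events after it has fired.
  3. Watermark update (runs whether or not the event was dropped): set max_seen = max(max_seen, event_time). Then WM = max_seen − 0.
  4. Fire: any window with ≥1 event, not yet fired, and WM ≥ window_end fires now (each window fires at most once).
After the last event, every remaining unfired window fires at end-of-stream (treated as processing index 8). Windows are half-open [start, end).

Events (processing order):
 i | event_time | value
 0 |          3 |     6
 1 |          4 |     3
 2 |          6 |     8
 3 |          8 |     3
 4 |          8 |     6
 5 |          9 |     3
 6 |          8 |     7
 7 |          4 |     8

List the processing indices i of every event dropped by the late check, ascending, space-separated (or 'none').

i=0 t=3 v=6: → [3,5); WM=3
i=1 t=4 v=3: → [3,6); WM=4
i=2 t=6 v=8: → [6,8); WM=6
i=3 t=8 v=3: → [8,10); WM=8
i=4 t=8 v=6: → [8,10); WM=8
i=5 t=9 v=3: → [8,11); WM=9
i=6 t=8 v=7: DROP (t<9-0); WM=9
i=7 t=4 v=8: DROP (t<9-0); WM=9

6 7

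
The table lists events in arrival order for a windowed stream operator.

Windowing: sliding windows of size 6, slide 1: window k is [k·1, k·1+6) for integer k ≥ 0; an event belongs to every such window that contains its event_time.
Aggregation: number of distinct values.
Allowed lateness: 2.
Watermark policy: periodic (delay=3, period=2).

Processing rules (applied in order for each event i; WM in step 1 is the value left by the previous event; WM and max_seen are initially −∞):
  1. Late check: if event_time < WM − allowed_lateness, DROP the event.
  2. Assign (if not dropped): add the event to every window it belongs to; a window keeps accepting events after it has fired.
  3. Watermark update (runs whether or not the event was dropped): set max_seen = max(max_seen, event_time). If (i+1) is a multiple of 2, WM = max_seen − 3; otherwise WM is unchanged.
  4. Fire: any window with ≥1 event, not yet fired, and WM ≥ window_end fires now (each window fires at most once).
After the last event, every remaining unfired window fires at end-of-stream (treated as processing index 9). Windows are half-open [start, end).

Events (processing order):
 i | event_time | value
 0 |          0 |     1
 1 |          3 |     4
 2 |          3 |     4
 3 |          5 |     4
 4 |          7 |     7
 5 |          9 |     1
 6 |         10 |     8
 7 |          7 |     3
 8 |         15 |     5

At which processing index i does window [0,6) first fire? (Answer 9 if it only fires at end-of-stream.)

i=0 t=0 v=1: → [0,6); WM=−∞
i=1 t=3 v=4: → [3,9),[2,8),[1,7),[0,6); WM=0
i=2 t=3 v=4: → [3,9),[2,8),[1,7),[0,6); WM=0
i=3 t=5 v=4: → [5,11),[4,10),[3,9),[2,8),[1,7),[0,6); WM=2
i=4 t=7 v=7: → [7,13),[6,12),[5,11),[4,10),[3,9),[2,8); WM=2
i=5 t=9 v=1: → [9,15),[8,14),[7,13),[6,12),[5,11),[4,10); WM=6; [0,6) fires=2
i=6 t=10 v=8: → [10,16),[9,15),[8,14),[7,13),[6,12),[5,11); WM=6
i=7 t=7 v=3: → [7,13),[6,12),[5,11),[4,10),[3,9),[2,8); WM=7; [1,7) fires=1
i=8 t=15 v=5: → [15,21),[14,20),[13,19),[12,18),[11,17),[10,16); WM=7

5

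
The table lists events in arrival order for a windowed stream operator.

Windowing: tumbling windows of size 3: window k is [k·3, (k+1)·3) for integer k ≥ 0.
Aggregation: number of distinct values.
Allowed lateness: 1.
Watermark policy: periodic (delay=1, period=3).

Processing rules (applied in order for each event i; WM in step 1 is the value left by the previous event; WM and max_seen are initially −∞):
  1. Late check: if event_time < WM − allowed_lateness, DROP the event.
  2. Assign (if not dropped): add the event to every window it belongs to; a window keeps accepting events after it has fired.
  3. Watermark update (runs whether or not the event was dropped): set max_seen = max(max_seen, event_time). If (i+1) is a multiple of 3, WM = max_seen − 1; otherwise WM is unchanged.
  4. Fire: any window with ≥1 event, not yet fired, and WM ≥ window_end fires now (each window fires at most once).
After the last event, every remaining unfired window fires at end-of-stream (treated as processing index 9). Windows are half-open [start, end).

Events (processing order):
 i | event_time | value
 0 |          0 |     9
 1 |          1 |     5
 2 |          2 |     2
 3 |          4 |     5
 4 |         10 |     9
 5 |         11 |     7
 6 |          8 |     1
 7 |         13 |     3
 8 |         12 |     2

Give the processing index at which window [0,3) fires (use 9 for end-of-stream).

i=0 t=0 v=9: → [0,3); WM=−∞
i=1 t=1 v=5: → [0,3); WM=−∞
i=2 t=2 v=2: → [0,3); WM=1
i=3 t=4 v=5: → [3,6); WM=1
i=4 t=10 v=9: → [9,12); WM=1
i=5 t=11 v=7: → [9,12); WM=10; [0,3) fires=3 [3,6) fires=1
i=6 t=8 v=1: DROP (t<10-1); WM=10
i=7 t=13 v=3: → [12,15); WM=10
i=8 t=12 v=2: → [12,15); WM=12; [9,12) fires=2

5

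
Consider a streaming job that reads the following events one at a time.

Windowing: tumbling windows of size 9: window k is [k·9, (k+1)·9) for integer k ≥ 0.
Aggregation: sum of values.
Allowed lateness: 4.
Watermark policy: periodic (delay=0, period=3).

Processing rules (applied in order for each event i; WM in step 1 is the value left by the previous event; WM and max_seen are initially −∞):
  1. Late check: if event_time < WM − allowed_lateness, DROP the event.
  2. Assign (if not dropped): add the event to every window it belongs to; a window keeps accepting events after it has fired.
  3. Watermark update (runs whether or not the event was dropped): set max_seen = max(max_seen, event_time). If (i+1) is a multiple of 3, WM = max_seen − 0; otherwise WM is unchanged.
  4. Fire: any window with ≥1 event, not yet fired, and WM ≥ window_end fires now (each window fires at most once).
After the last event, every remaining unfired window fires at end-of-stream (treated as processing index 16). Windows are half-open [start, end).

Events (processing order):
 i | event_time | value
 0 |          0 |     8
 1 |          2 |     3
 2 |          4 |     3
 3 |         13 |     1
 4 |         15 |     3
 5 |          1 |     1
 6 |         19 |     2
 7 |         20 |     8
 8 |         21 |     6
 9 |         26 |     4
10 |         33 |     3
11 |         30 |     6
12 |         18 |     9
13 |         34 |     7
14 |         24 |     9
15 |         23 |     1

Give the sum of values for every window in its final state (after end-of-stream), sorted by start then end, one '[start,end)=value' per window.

[0,9)=15 [9,18)=4 [18,27)=20 [27,36)=16

i=0 t=0 v=8: → [0,9); WM=−∞
i=1 t=2 v=3: → [0,9); WM=−∞
i=2 t=4 v=3: → [0,9); WM=4
i=3 t=13 v=1: → [9,18); WM=4
i=4 t=15 v=3: → [9,18); WM=4
i=5 t=1 v=1: → [0,9); WM=15; [0,9) fires=15
i=6 t=19 v=2: → [18,27); WM=15
i=7 t=20 v=8: → [18,27); WM=15
i=8 t=21 v=6: → [18,27); WM=21; [9,18) fires=4
i=9 t=26 v=4: → [18,27); WM=21
i=10 t=33 v=3: → [27,36); WM=21
i=11 t=30 v=6: → [27,36); WM=33; [18,27) fires=20
i=12 t=18 v=9: DROP (t<33-4); WM=33
i=13 t=34 v=7: → [27,36); WM=33
i=14 t=24 v=9: DROP (t<33-4); WM=34
i=15 t=23 v=1: DROP (t<34-4); WM=34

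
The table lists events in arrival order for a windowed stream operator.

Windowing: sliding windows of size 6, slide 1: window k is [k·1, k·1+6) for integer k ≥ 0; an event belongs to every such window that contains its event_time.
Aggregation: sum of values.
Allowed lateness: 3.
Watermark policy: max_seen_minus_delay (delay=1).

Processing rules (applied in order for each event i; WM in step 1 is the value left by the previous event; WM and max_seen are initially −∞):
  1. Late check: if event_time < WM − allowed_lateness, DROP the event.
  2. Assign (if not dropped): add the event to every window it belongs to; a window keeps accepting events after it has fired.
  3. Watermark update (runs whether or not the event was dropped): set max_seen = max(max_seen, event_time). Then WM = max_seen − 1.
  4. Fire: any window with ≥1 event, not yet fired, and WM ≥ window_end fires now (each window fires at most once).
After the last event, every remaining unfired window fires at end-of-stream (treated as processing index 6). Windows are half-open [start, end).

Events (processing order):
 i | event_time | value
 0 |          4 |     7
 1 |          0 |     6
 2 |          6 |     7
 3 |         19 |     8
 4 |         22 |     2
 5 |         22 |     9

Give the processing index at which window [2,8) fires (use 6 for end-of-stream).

i=0 t=4 v=7: → [4,10),[3,9),[2,8),[1,7),[0,6); WM=3
i=1 t=0 v=6: → [0,6); WM=3
i=2 t=6 v=7: → [6,12),[5,11),[4,10),[3,9),[2,8),[1,7); WM=5
i=3 t=19 v=8: → [19,25),[18,24),[17,23),[16,22),[15,21),[14,20); WM=18; [0,6) fires=13 [1,7) fires=14 [2,8) fires=14 [3,9) fires=14 [4,10) fires=14 [5,11) fires=7 [6,12) fires=7
i=4 t=22 v=2: → [22,28),[21,27),[20,26),[19,25),[18,24),[17,23); WM=21; [14,20) fires=8 [15,21) fires=8
i=5 t=22 v=9: → [22,28),[21,27),[20,26),[19,25),[18,24),[17,23); WM=21

3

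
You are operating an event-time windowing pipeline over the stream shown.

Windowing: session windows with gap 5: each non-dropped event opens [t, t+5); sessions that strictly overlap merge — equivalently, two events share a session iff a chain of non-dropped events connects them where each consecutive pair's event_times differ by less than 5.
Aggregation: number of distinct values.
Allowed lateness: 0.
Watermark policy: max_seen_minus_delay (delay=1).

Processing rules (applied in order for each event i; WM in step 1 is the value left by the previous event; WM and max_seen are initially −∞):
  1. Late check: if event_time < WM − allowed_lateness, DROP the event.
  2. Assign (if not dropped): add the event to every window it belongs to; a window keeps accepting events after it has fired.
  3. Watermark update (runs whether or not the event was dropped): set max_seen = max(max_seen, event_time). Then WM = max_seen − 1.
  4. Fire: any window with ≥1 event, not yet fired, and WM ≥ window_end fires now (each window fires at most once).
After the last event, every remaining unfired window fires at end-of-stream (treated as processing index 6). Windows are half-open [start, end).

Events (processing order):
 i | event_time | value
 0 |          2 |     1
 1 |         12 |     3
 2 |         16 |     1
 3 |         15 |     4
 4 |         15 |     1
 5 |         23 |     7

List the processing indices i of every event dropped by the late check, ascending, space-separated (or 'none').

none

i=0 t=2 v=1: → [2,7); WM=1
i=1 t=12 v=3: → [12,17); WM=11
i=2 t=16 v=1: → [12,21); WM=15
i=3 t=15 v=4: → [12,21); WM=15
i=4 t=15 v=1: → [12,21); WM=15
i=5 t=23 v=7: → [23,28); WM=22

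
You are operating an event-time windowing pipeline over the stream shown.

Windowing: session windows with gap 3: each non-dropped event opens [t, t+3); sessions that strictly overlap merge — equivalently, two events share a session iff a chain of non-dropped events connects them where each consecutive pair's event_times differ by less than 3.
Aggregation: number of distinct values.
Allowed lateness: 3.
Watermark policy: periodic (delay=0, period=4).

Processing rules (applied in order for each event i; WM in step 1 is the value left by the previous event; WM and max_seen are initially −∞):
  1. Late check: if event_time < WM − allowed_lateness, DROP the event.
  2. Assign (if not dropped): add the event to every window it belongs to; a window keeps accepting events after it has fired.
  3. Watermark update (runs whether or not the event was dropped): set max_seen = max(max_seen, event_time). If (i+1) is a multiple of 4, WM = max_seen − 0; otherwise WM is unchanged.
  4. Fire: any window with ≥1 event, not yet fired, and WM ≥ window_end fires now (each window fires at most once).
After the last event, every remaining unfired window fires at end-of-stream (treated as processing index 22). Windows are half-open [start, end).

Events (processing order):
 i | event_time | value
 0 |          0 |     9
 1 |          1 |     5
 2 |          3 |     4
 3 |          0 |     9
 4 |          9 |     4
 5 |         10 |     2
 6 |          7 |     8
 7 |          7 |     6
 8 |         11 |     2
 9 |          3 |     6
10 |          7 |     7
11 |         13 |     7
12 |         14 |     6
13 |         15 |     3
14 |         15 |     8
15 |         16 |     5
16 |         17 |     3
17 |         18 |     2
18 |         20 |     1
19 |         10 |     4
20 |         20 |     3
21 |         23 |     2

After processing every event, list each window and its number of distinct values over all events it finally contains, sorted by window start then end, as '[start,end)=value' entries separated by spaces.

i=0 t=0 v=9: → [0,3); WM=−∞
i=1 t=1 v=5: → [0,4); WM=−∞
i=2 t=3 v=4: → [0,6); WM=−∞
i=3 t=0 v=9: → [0,6); WM=3
i=4 t=9 v=4: → [9,12); WM=3
i=5 t=10 v=2: → [9,13); WM=3
i=6 t=7 v=8: → [7,13); WM=3
i=7 t=7 v=6: → [7,13); WM=10
i=8 t=11 v=2: → [7,14); WM=10
i=9 t=3 v=6: DROP (t<10-3); WM=10
i=10 t=7 v=7: → [7,14); WM=10
i=11 t=13 v=7: → [7,16); WM=13
i=12 t=14 v=6: → [7,17); WM=13
i=13 t=15 v=3: → [7,18); WM=13
i=14 t=15 v=8: → [7,18); WM=13
i=15 t=16 v=5: → [7,19); WM=16
i=16 t=17 v=3: → [7,20); WM=16
i=17 t=18 v=2: → [7,21); WM=16
i=18 t=20 v=1: → [7,23); WM=16
i=19 t=10 v=4: DROP (t<16-3); WM=20
i=20 t=20 v=3: → [7,23); WM=20
i=21 t=23 v=2: → [23,26); WM=20

[0,6)=3 [7,23)=8 [23,26)=1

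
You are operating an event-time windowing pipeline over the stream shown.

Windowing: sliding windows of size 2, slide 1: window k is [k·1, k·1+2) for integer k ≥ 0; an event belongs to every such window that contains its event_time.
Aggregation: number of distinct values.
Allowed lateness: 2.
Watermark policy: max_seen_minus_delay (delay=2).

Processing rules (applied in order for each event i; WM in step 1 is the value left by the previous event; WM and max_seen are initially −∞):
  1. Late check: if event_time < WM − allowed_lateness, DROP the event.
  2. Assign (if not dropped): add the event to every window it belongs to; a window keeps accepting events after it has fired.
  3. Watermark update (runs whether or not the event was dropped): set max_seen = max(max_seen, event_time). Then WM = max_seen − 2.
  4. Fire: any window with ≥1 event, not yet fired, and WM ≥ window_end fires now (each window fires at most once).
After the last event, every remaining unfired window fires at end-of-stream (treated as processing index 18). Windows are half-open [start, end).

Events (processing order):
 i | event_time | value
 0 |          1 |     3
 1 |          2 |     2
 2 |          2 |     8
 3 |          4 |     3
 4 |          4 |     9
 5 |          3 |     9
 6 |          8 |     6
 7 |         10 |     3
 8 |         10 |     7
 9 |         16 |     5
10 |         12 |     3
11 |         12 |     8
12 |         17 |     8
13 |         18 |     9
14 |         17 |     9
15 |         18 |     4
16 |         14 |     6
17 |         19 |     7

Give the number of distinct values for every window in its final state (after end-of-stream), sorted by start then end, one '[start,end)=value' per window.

i=0 t=1 v=3: → [1,3),[0,2); WM=-1
i=1 t=2 v=2: → [2,4),[1,3); WM=0
i=2 t=2 v=8: → [2,4),[1,3); WM=0
i=3 t=4 v=3: → [4,6),[3,5); WM=2; [0,2) fires=1
i=4 t=4 v=9: → [4,6),[3,5); WM=2
i=5 t=3 v=9: → [3,5),[2,4); WM=2
i=6 t=8 v=6: → [8,10),[7,9); WM=6; [1,3) fires=3 [2,4) fires=3 [3,5) fires=2 [4,6) fires=2
i=7 t=10 v=3: → [10,12),[9,11); WM=8
i=8 t=10 v=7: → [10,12),[9,11); WM=8
i=9 t=16 v=5: → [16,18),[15,17); WM=14; [7,9) fires=1 [8,10) fires=1 [9,11) fires=2 [10,12) fires=2
i=10 t=12 v=3: → [12,14),[11,13); WM=14; [11,13) fires=1 [12,14) fires=1
i=11 t=12 v=8: → [12,14),[11,13); WM=14
i=12 t=17 v=8: → [17,19),[16,18); WM=15
i=13 t=18 v=9: → [18,20),[17,19); WM=16
i=14 t=17 v=9: → [17,19),[16,18); WM=16
i=15 t=18 v=4: → [18,20),[17,19); WM=16
i=16 t=14 v=6: → [14,16),[13,15); WM=16; [13,15) fires=1 [14,16) fires=1
i=17 t=19 v=7: → [19,21),[18,20); WM=17; [15,17) fires=1

[0,2)=1 [1,3)=3 [2,4)=3 [3,5)=2 [4,6)=2 [7,9)=1 [8,10)=1 [9,11)=2 [10,12)=2 [11,13)=2 [12,14)=2 [13,15)=1 [14,16)=1 [15,17)=1 [16,18)=3 [17,19)=3 [18,20)=3 [19,21)=1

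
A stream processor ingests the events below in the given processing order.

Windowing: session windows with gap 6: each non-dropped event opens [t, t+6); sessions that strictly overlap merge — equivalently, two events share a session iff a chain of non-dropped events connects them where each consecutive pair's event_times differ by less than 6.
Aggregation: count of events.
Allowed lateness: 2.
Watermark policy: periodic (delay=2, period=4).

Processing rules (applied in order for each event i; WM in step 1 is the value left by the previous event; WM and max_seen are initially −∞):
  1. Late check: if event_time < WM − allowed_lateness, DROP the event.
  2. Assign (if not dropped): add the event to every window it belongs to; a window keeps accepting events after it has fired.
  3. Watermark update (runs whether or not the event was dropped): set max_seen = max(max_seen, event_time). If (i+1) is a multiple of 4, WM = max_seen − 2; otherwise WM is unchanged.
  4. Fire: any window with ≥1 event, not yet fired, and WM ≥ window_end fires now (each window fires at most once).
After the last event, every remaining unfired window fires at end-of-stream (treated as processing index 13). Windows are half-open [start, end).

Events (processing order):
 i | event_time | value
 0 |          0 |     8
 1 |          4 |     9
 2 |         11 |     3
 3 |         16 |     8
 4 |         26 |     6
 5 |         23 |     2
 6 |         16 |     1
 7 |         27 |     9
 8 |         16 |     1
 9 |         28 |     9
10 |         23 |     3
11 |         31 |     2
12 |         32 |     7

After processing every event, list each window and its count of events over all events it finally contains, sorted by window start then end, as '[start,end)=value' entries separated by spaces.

[0,10)=2 [11,22)=3 [23,38)=7

i=0 t=0 v=8: → [0,6); WM=−∞
i=1 t=4 v=9: → [0,10); WM=−∞
i=2 t=11 v=3: → [11,17); WM=−∞
i=3 t=16 v=8: → [11,22); WM=14
i=4 t=26 v=6: → [26,32); WM=14
i=5 t=23 v=2: → [23,32); WM=14
i=6 t=16 v=1: → [11,22); WM=14
i=7 t=27 v=9: → [23,33); WM=25
i=8 t=16 v=1: DROP (t<25-2); WM=25
i=9 t=28 v=9: → [23,34); WM=25
i=10 t=23 v=3: → [23,34); WM=25
i=11 t=31 v=2: → [23,37); WM=29
i=12 t=32 v=7: → [23,38); WM=29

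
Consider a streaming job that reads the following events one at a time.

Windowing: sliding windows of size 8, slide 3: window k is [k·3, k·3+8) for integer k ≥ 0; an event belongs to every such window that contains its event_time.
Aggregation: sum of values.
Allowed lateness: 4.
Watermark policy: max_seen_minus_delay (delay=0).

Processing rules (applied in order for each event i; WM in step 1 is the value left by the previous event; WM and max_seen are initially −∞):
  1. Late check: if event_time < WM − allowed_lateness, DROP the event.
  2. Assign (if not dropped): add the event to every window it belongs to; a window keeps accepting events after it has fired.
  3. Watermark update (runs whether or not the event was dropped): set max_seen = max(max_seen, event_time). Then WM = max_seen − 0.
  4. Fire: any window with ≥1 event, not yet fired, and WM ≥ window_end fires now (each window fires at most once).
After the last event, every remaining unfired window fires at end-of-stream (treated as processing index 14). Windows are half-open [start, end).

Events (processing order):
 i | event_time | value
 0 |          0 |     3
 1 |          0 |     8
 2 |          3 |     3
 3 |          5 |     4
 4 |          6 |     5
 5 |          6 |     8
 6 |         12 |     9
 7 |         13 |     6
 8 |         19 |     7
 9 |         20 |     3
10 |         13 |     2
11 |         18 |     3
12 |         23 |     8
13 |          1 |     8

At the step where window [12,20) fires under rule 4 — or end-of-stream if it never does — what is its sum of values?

i=0 t=0 v=3: → [0,8); WM=0
i=1 t=0 v=8: → [0,8); WM=0
i=2 t=3 v=3: → [3,11),[0,8); WM=3
i=3 t=5 v=4: → [3,11),[0,8); WM=5
i=4 t=6 v=5: → [6,14),[3,11),[0,8); WM=6
i=5 t=6 v=8: → [6,14),[3,11),[0,8); WM=6
i=6 t=12 v=9: → [12,20),[9,17),[6,14); WM=12; [0,8) fires=31 [3,11) fires=20
i=7 t=13 v=6: → [12,20),[9,17),[6,14); WM=13
i=8 t=19 v=7: → [18,26),[15,23),[12,20); WM=19; [6,14) fires=28 [9,17) fires=15
i=9 t=20 v=3: → [18,26),[15,23); WM=20; [12,20) fires=22
i=10 t=13 v=2: DROP (t<20-4); WM=20
i=11 t=18 v=3: → [18,26),[15,23),[12,20); WM=20
i=12 t=23 v=8: → [21,29),[18,26); WM=23; [15,23) fires=13
i=13 t=1 v=8: DROP (t<23-4); WM=23

22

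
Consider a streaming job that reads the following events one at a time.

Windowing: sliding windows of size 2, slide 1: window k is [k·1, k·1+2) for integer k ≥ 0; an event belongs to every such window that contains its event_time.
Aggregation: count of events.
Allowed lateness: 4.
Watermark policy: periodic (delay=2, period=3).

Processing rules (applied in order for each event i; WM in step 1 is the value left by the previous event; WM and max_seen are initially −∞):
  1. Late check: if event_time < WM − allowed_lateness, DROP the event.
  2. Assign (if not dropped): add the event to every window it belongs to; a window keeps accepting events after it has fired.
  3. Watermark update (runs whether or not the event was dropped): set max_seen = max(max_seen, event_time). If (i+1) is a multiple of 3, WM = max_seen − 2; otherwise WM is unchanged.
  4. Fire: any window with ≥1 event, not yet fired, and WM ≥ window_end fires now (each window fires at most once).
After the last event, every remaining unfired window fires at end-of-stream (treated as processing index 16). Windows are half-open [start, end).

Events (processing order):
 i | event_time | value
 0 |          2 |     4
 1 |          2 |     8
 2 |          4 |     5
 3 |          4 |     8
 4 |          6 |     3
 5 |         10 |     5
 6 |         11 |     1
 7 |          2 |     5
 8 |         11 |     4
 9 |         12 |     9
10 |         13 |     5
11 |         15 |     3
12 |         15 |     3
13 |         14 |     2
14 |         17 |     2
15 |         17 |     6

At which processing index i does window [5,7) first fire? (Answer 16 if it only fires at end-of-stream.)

5

i=0 t=2 v=4: → [2,4),[1,3); WM=−∞
i=1 t=2 v=8: → [2,4),[1,3); WM=−∞
i=2 t=4 v=5: → [4,6),[3,5); WM=2
i=3 t=4 v=8: → [4,6),[3,5); WM=2
i=4 t=6 v=3: → [6,8),[5,7); WM=2
i=5 t=10 v=5: → [10,12),[9,11); WM=8; [1,3) fires=2 [2,4) fires=2 [3,5) fires=2 [4,6) fires=2 [5,7) fires=1 [6,8) fires=1
i=6 t=11 v=1: → [11,13),[10,12); WM=8
i=7 t=2 v=5: DROP (t<8-4); WM=8
i=8 t=11 v=4: → [11,13),[10,12); WM=9
i=9 t=12 v=9: → [12,14),[11,13); WM=9
i=10 t=13 v=5: → [13,15),[12,14); WM=9
i=11 t=15 v=3: → [15,17),[14,16); WM=13; [9,11) fires=1 [10,12) fires=3 [11,13) fires=3
i=12 t=15 v=3: → [15,17),[14,16); WM=13
i=13 t=14 v=2: → [14,16),[13,15); WM=13
i=14 t=17 v=2: → [17,19),[16,18); WM=15; [12,14) fires=2 [13,15) fires=2
i=15 t=17 v=6: → [17,19),[16,18); WM=15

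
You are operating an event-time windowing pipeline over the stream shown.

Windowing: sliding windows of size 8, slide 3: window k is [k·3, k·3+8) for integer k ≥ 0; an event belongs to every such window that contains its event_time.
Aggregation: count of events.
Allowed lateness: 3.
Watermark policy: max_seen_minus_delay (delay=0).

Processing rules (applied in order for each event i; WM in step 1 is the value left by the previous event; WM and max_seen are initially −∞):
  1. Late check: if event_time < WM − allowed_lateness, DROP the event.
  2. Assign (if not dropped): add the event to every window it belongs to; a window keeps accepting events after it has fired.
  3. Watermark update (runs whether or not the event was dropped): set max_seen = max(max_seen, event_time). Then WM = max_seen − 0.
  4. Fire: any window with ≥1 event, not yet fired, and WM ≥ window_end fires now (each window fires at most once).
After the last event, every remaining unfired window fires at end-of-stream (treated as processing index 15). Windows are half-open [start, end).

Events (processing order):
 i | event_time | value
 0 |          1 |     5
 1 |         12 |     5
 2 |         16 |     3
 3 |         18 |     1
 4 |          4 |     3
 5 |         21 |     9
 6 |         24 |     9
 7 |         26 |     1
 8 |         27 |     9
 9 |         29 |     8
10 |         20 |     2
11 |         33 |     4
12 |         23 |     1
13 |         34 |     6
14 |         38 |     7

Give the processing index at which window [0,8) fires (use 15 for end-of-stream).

1

i=0 t=1 v=5: → [0,8); WM=1
i=1 t=12 v=5: → [12,20),[9,17),[6,14); WM=12; [0,8) fires=1
i=2 t=16 v=3: → [15,23),[12,20),[9,17); WM=16; [6,14) fires=1
i=3 t=18 v=1: → [18,26),[15,23),[12,20); WM=18; [9,17) fires=2
i=4 t=4 v=3: DROP (t<18-3); WM=18
i=5 t=21 v=9: → [21,29),[18,26),[15,23); WM=21; [12,20) fires=3
i=6 t=24 v=9: → [24,32),[21,29),[18,26); WM=24; [15,23) fires=3
i=7 t=26 v=1: → [24,32),[21,29); WM=26; [18,26) fires=3
i=8 t=27 v=9: → [27,35),[24,32),[21,29); WM=27
i=9 t=29 v=8: → [27,35),[24,32); WM=29; [21,29) fires=4
i=10 t=20 v=2: DROP (t<29-3); WM=29
i=11 t=33 v=4: → [33,41),[30,38),[27,35); WM=33; [24,32) fires=4
i=12 t=23 v=1: DROP (t<33-3); WM=33
i=13 t=34 v=6: → [33,41),[30,38),[27,35); WM=34
i=14 t=38 v=7: → [36,44),[33,41); WM=38; [27,35) fires=4 [30,38) fires=2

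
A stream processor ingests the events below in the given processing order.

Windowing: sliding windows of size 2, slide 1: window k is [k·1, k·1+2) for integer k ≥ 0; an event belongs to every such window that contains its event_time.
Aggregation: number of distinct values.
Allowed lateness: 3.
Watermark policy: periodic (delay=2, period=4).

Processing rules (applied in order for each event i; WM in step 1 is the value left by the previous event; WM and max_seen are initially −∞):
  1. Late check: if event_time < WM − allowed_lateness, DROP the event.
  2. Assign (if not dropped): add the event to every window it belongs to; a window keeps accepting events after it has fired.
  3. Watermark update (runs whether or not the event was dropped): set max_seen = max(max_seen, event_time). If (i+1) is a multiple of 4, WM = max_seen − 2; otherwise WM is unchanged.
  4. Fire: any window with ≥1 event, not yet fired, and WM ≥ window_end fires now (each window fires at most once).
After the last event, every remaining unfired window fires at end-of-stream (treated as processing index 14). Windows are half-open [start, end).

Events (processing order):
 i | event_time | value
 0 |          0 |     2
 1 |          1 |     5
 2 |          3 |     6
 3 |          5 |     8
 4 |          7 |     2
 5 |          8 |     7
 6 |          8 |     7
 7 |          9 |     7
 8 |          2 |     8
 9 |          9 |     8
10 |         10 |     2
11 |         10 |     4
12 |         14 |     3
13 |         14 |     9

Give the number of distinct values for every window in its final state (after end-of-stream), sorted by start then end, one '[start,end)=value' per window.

i=0 t=0 v=2: → [0,2); WM=−∞
i=1 t=1 v=5: → [1,3),[0,2); WM=−∞
i=2 t=3 v=6: → [3,5),[2,4); WM=−∞
i=3 t=5 v=8: → [5,7),[4,6); WM=3; [0,2) fires=2 [1,3) fires=1
i=4 t=7 v=2: → [7,9),[6,8); WM=3
i=5 t=8 v=7: → [8,10),[7,9); WM=3
i=6 t=8 v=7: → [8,10),[7,9); WM=3
i=7 t=9 v=7: → [9,11),[8,10); WM=7; [2,4) fires=1 [3,5) fires=1 [4,6) fires=1 [5,7) fires=1
i=8 t=2 v=8: DROP (t<7-3); WM=7
i=9 t=9 v=8: → [9,11),[8,10); WM=7
i=10 t=10 v=2: → [10,12),[9,11); WM=7
i=11 t=10 v=4: → [10,12),[9,11); WM=8; [6,8) fires=1
i=12 t=14 v=3: → [14,16),[13,15); WM=8
i=13 t=14 v=9: → [14,16),[13,15); WM=8

[0,2)=2 [1,3)=1 [2,4)=1 [3,5)=1 [4,6)=1 [5,7)=1 [6,8)=1 [7,9)=2 [8,10)=2 [9,11)=4 [10,12)=2 [13,15)=2 [14,16)=2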